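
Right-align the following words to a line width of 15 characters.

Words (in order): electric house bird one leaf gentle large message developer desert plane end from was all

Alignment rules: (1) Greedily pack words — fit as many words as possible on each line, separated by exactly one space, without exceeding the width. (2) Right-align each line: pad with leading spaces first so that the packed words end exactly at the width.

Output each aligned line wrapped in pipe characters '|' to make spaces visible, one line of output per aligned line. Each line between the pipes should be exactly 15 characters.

Answer: | electric house|
|  bird one leaf|
|   gentle large|
|        message|
|      developer|
|   desert plane|
|   end from was|
|            all|

Derivation:
Line 1: ['electric', 'house'] (min_width=14, slack=1)
Line 2: ['bird', 'one', 'leaf'] (min_width=13, slack=2)
Line 3: ['gentle', 'large'] (min_width=12, slack=3)
Line 4: ['message'] (min_width=7, slack=8)
Line 5: ['developer'] (min_width=9, slack=6)
Line 6: ['desert', 'plane'] (min_width=12, slack=3)
Line 7: ['end', 'from', 'was'] (min_width=12, slack=3)
Line 8: ['all'] (min_width=3, slack=12)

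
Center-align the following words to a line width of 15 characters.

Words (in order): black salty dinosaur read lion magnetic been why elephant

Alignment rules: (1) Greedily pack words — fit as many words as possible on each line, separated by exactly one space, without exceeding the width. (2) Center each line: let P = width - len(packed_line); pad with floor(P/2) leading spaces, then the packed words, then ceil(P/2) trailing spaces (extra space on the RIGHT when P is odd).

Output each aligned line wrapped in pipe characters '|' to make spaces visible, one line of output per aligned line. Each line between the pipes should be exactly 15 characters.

Line 1: ['black', 'salty'] (min_width=11, slack=4)
Line 2: ['dinosaur', 'read'] (min_width=13, slack=2)
Line 3: ['lion', 'magnetic'] (min_width=13, slack=2)
Line 4: ['been', 'why'] (min_width=8, slack=7)
Line 5: ['elephant'] (min_width=8, slack=7)

Answer: |  black salty  |
| dinosaur read |
| lion magnetic |
|   been why    |
|   elephant    |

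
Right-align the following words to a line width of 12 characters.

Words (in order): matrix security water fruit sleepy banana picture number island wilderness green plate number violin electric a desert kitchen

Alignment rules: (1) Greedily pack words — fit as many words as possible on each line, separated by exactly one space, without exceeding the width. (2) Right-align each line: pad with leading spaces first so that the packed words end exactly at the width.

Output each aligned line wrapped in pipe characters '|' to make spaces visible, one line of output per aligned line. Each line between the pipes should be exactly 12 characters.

Line 1: ['matrix'] (min_width=6, slack=6)
Line 2: ['security'] (min_width=8, slack=4)
Line 3: ['water', 'fruit'] (min_width=11, slack=1)
Line 4: ['sleepy'] (min_width=6, slack=6)
Line 5: ['banana'] (min_width=6, slack=6)
Line 6: ['picture'] (min_width=7, slack=5)
Line 7: ['number'] (min_width=6, slack=6)
Line 8: ['island'] (min_width=6, slack=6)
Line 9: ['wilderness'] (min_width=10, slack=2)
Line 10: ['green', 'plate'] (min_width=11, slack=1)
Line 11: ['number'] (min_width=6, slack=6)
Line 12: ['violin'] (min_width=6, slack=6)
Line 13: ['electric', 'a'] (min_width=10, slack=2)
Line 14: ['desert'] (min_width=6, slack=6)
Line 15: ['kitchen'] (min_width=7, slack=5)

Answer: |      matrix|
|    security|
| water fruit|
|      sleepy|
|      banana|
|     picture|
|      number|
|      island|
|  wilderness|
| green plate|
|      number|
|      violin|
|  electric a|
|      desert|
|     kitchen|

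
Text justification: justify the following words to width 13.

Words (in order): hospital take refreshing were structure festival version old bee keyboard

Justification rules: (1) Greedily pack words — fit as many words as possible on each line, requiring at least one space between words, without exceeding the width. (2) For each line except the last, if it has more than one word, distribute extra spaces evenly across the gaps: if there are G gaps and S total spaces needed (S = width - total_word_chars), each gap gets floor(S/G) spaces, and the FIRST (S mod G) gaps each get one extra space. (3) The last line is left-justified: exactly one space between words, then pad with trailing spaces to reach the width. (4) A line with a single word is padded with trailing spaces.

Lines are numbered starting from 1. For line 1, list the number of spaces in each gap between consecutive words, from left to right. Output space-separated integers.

Answer: 1

Derivation:
Line 1: ['hospital', 'take'] (min_width=13, slack=0)
Line 2: ['refreshing'] (min_width=10, slack=3)
Line 3: ['were'] (min_width=4, slack=9)
Line 4: ['structure'] (min_width=9, slack=4)
Line 5: ['festival'] (min_width=8, slack=5)
Line 6: ['version', 'old'] (min_width=11, slack=2)
Line 7: ['bee', 'keyboard'] (min_width=12, slack=1)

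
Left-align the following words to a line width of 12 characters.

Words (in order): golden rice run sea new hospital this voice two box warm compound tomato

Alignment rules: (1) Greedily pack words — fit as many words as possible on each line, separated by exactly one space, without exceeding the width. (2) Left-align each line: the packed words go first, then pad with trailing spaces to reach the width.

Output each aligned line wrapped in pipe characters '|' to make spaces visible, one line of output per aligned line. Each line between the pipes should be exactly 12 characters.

Line 1: ['golden', 'rice'] (min_width=11, slack=1)
Line 2: ['run', 'sea', 'new'] (min_width=11, slack=1)
Line 3: ['hospital'] (min_width=8, slack=4)
Line 4: ['this', 'voice'] (min_width=10, slack=2)
Line 5: ['two', 'box', 'warm'] (min_width=12, slack=0)
Line 6: ['compound'] (min_width=8, slack=4)
Line 7: ['tomato'] (min_width=6, slack=6)

Answer: |golden rice |
|run sea new |
|hospital    |
|this voice  |
|two box warm|
|compound    |
|tomato      |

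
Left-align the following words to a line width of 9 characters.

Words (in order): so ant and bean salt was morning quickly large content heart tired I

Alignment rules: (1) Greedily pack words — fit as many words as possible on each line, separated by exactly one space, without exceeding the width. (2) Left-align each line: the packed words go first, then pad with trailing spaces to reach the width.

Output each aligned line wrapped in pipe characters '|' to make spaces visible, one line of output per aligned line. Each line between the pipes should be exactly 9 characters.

Line 1: ['so', 'ant'] (min_width=6, slack=3)
Line 2: ['and', 'bean'] (min_width=8, slack=1)
Line 3: ['salt', 'was'] (min_width=8, slack=1)
Line 4: ['morning'] (min_width=7, slack=2)
Line 5: ['quickly'] (min_width=7, slack=2)
Line 6: ['large'] (min_width=5, slack=4)
Line 7: ['content'] (min_width=7, slack=2)
Line 8: ['heart'] (min_width=5, slack=4)
Line 9: ['tired', 'I'] (min_width=7, slack=2)

Answer: |so ant   |
|and bean |
|salt was |
|morning  |
|quickly  |
|large    |
|content  |
|heart    |
|tired I  |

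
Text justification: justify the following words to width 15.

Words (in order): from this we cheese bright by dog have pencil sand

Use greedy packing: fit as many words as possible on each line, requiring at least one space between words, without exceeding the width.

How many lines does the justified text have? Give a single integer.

Answer: 4

Derivation:
Line 1: ['from', 'this', 'we'] (min_width=12, slack=3)
Line 2: ['cheese', 'bright'] (min_width=13, slack=2)
Line 3: ['by', 'dog', 'have'] (min_width=11, slack=4)
Line 4: ['pencil', 'sand'] (min_width=11, slack=4)
Total lines: 4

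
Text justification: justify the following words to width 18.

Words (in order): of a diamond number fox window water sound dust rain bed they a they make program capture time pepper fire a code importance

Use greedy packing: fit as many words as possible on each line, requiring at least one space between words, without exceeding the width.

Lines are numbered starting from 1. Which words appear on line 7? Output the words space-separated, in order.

Answer: pepper fire a code

Derivation:
Line 1: ['of', 'a', 'diamond'] (min_width=12, slack=6)
Line 2: ['number', 'fox', 'window'] (min_width=17, slack=1)
Line 3: ['water', 'sound', 'dust'] (min_width=16, slack=2)
Line 4: ['rain', 'bed', 'they', 'a'] (min_width=15, slack=3)
Line 5: ['they', 'make', 'program'] (min_width=17, slack=1)
Line 6: ['capture', 'time'] (min_width=12, slack=6)
Line 7: ['pepper', 'fire', 'a', 'code'] (min_width=18, slack=0)
Line 8: ['importance'] (min_width=10, slack=8)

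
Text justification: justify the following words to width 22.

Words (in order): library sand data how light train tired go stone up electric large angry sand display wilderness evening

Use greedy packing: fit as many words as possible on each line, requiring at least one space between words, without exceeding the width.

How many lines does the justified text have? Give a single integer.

Answer: 6

Derivation:
Line 1: ['library', 'sand', 'data', 'how'] (min_width=21, slack=1)
Line 2: ['light', 'train', 'tired', 'go'] (min_width=20, slack=2)
Line 3: ['stone', 'up', 'electric'] (min_width=17, slack=5)
Line 4: ['large', 'angry', 'sand'] (min_width=16, slack=6)
Line 5: ['display', 'wilderness'] (min_width=18, slack=4)
Line 6: ['evening'] (min_width=7, slack=15)
Total lines: 6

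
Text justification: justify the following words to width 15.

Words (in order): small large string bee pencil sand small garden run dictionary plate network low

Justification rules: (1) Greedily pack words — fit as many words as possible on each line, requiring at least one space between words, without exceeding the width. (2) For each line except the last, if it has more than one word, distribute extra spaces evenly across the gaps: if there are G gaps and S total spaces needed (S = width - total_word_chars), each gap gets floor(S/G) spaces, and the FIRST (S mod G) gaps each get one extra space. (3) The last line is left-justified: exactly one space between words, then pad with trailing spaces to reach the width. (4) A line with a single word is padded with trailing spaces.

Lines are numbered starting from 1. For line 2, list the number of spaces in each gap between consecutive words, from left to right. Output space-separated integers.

Line 1: ['small', 'large'] (min_width=11, slack=4)
Line 2: ['string', 'bee'] (min_width=10, slack=5)
Line 3: ['pencil', 'sand'] (min_width=11, slack=4)
Line 4: ['small', 'garden'] (min_width=12, slack=3)
Line 5: ['run', 'dictionary'] (min_width=14, slack=1)
Line 6: ['plate', 'network'] (min_width=13, slack=2)
Line 7: ['low'] (min_width=3, slack=12)

Answer: 6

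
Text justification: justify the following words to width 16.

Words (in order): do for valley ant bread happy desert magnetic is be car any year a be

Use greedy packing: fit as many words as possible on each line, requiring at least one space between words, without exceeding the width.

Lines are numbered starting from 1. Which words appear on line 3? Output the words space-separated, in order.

Answer: desert magnetic

Derivation:
Line 1: ['do', 'for', 'valley'] (min_width=13, slack=3)
Line 2: ['ant', 'bread', 'happy'] (min_width=15, slack=1)
Line 3: ['desert', 'magnetic'] (min_width=15, slack=1)
Line 4: ['is', 'be', 'car', 'any'] (min_width=13, slack=3)
Line 5: ['year', 'a', 'be'] (min_width=9, slack=7)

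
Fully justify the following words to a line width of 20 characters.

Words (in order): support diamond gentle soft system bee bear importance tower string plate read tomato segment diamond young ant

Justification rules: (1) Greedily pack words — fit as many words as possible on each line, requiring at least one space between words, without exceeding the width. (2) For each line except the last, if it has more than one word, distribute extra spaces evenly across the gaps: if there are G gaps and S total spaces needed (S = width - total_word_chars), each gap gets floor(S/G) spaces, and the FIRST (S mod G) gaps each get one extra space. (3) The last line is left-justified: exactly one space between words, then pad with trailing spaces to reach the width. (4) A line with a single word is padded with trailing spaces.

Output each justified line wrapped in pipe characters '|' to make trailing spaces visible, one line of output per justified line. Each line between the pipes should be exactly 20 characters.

Answer: |support      diamond|
|gentle  soft  system|
|bee  bear importance|
|tower  string  plate|
|read  tomato segment|
|diamond young ant   |

Derivation:
Line 1: ['support', 'diamond'] (min_width=15, slack=5)
Line 2: ['gentle', 'soft', 'system'] (min_width=18, slack=2)
Line 3: ['bee', 'bear', 'importance'] (min_width=19, slack=1)
Line 4: ['tower', 'string', 'plate'] (min_width=18, slack=2)
Line 5: ['read', 'tomato', 'segment'] (min_width=19, slack=1)
Line 6: ['diamond', 'young', 'ant'] (min_width=17, slack=3)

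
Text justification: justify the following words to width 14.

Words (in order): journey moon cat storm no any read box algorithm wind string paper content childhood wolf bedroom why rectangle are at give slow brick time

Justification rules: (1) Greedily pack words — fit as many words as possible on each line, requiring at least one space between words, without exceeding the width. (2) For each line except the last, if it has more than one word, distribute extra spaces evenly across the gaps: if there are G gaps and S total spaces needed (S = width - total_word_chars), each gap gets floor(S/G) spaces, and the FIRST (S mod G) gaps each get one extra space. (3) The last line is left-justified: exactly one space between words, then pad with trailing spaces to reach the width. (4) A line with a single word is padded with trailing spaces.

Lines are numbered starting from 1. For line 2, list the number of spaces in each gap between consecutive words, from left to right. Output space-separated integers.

Line 1: ['journey', 'moon'] (min_width=12, slack=2)
Line 2: ['cat', 'storm', 'no'] (min_width=12, slack=2)
Line 3: ['any', 'read', 'box'] (min_width=12, slack=2)
Line 4: ['algorithm', 'wind'] (min_width=14, slack=0)
Line 5: ['string', 'paper'] (min_width=12, slack=2)
Line 6: ['content'] (min_width=7, slack=7)
Line 7: ['childhood', 'wolf'] (min_width=14, slack=0)
Line 8: ['bedroom', 'why'] (min_width=11, slack=3)
Line 9: ['rectangle', 'are'] (min_width=13, slack=1)
Line 10: ['at', 'give', 'slow'] (min_width=12, slack=2)
Line 11: ['brick', 'time'] (min_width=10, slack=4)

Answer: 2 2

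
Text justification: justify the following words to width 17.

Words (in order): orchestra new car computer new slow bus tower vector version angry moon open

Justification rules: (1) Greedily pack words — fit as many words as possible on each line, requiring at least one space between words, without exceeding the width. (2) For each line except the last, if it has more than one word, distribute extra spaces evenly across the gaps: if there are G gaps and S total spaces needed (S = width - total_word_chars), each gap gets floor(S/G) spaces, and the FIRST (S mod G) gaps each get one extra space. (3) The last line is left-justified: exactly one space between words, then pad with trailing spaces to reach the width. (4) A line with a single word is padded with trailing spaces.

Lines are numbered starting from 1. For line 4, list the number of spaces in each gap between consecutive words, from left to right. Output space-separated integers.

Line 1: ['orchestra', 'new', 'car'] (min_width=17, slack=0)
Line 2: ['computer', 'new', 'slow'] (min_width=17, slack=0)
Line 3: ['bus', 'tower', 'vector'] (min_width=16, slack=1)
Line 4: ['version', 'angry'] (min_width=13, slack=4)
Line 5: ['moon', 'open'] (min_width=9, slack=8)

Answer: 5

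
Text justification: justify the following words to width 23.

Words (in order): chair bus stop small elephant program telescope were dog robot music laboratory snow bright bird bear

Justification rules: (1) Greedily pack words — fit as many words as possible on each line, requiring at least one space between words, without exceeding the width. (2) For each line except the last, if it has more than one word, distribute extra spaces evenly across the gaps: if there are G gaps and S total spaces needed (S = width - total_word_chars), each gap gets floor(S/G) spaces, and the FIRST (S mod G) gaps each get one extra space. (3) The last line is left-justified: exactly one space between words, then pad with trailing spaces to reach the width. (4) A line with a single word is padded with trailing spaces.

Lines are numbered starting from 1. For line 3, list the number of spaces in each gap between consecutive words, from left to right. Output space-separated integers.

Answer: 4 3

Derivation:
Line 1: ['chair', 'bus', 'stop', 'small'] (min_width=20, slack=3)
Line 2: ['elephant', 'program'] (min_width=16, slack=7)
Line 3: ['telescope', 'were', 'dog'] (min_width=18, slack=5)
Line 4: ['robot', 'music', 'laboratory'] (min_width=22, slack=1)
Line 5: ['snow', 'bright', 'bird', 'bear'] (min_width=21, slack=2)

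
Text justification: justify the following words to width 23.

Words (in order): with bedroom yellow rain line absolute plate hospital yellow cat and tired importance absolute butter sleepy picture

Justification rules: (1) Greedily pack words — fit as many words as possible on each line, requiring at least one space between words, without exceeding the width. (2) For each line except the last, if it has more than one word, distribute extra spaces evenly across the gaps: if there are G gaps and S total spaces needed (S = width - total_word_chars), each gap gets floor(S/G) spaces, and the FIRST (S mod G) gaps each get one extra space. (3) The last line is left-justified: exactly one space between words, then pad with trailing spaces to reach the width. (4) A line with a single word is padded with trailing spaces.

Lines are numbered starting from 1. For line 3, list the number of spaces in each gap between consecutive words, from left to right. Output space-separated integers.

Line 1: ['with', 'bedroom', 'yellow'] (min_width=19, slack=4)
Line 2: ['rain', 'line', 'absolute'] (min_width=18, slack=5)
Line 3: ['plate', 'hospital', 'yellow'] (min_width=21, slack=2)
Line 4: ['cat', 'and', 'tired'] (min_width=13, slack=10)
Line 5: ['importance', 'absolute'] (min_width=19, slack=4)
Line 6: ['butter', 'sleepy', 'picture'] (min_width=21, slack=2)

Answer: 2 2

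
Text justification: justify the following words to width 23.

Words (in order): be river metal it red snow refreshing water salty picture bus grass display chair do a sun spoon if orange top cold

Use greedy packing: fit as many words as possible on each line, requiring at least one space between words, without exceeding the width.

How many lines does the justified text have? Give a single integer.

Line 1: ['be', 'river', 'metal', 'it', 'red'] (min_width=21, slack=2)
Line 2: ['snow', 'refreshing', 'water'] (min_width=21, slack=2)
Line 3: ['salty', 'picture', 'bus', 'grass'] (min_width=23, slack=0)
Line 4: ['display', 'chair', 'do', 'a', 'sun'] (min_width=22, slack=1)
Line 5: ['spoon', 'if', 'orange', 'top'] (min_width=19, slack=4)
Line 6: ['cold'] (min_width=4, slack=19)
Total lines: 6

Answer: 6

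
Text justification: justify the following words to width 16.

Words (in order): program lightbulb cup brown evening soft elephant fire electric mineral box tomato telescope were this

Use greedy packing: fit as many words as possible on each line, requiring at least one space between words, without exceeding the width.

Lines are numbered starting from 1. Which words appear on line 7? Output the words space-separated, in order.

Line 1: ['program'] (min_width=7, slack=9)
Line 2: ['lightbulb', 'cup'] (min_width=13, slack=3)
Line 3: ['brown', 'evening'] (min_width=13, slack=3)
Line 4: ['soft', 'elephant'] (min_width=13, slack=3)
Line 5: ['fire', 'electric'] (min_width=13, slack=3)
Line 6: ['mineral', 'box'] (min_width=11, slack=5)
Line 7: ['tomato', 'telescope'] (min_width=16, slack=0)
Line 8: ['were', 'this'] (min_width=9, slack=7)

Answer: tomato telescope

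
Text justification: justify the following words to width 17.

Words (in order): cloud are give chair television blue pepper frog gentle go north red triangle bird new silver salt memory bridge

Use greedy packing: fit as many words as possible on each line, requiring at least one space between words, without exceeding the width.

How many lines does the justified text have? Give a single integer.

Answer: 7

Derivation:
Line 1: ['cloud', 'are', 'give'] (min_width=14, slack=3)
Line 2: ['chair', 'television'] (min_width=16, slack=1)
Line 3: ['blue', 'pepper', 'frog'] (min_width=16, slack=1)
Line 4: ['gentle', 'go', 'north'] (min_width=15, slack=2)
Line 5: ['red', 'triangle', 'bird'] (min_width=17, slack=0)
Line 6: ['new', 'silver', 'salt'] (min_width=15, slack=2)
Line 7: ['memory', 'bridge'] (min_width=13, slack=4)
Total lines: 7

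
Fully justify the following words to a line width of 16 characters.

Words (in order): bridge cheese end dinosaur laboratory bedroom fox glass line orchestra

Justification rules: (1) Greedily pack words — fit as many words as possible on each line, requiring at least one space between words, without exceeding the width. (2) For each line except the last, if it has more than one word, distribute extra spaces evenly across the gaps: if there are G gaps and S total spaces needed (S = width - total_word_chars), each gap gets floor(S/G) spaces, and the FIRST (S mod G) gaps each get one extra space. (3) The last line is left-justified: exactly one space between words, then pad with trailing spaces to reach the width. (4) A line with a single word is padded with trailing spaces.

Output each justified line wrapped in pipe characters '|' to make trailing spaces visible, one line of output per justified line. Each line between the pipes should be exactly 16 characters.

Answer: |bridge    cheese|
|end     dinosaur|
|laboratory      |
|bedroom      fox|
|glass       line|
|orchestra       |

Derivation:
Line 1: ['bridge', 'cheese'] (min_width=13, slack=3)
Line 2: ['end', 'dinosaur'] (min_width=12, slack=4)
Line 3: ['laboratory'] (min_width=10, slack=6)
Line 4: ['bedroom', 'fox'] (min_width=11, slack=5)
Line 5: ['glass', 'line'] (min_width=10, slack=6)
Line 6: ['orchestra'] (min_width=9, slack=7)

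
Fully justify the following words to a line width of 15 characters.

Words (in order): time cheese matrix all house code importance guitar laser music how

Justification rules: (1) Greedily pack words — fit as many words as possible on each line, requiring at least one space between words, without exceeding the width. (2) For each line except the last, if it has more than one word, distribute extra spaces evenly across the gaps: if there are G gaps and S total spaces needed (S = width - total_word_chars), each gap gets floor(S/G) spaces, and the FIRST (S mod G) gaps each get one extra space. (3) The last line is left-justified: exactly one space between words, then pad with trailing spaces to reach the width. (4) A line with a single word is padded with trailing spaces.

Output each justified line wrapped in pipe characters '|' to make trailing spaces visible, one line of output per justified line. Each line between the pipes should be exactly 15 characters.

Line 1: ['time', 'cheese'] (min_width=11, slack=4)
Line 2: ['matrix', 'all'] (min_width=10, slack=5)
Line 3: ['house', 'code'] (min_width=10, slack=5)
Line 4: ['importance'] (min_width=10, slack=5)
Line 5: ['guitar', 'laser'] (min_width=12, slack=3)
Line 6: ['music', 'how'] (min_width=9, slack=6)

Answer: |time     cheese|
|matrix      all|
|house      code|
|importance     |
|guitar    laser|
|music how      |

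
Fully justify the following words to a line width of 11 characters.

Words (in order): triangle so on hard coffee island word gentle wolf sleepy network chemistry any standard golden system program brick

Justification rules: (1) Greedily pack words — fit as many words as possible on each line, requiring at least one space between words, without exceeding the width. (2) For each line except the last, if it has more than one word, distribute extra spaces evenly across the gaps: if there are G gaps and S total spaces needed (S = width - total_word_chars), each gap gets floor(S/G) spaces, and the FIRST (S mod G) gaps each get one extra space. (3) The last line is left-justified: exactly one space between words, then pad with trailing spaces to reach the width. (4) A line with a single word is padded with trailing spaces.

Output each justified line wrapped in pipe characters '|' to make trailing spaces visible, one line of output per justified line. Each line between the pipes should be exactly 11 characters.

Answer: |triangle so|
|on     hard|
|coffee     |
|island word|
|gentle wolf|
|sleepy     |
|network    |
|chemistry  |
|any        |
|standard   |
|golden     |
|system     |
|program    |
|brick      |

Derivation:
Line 1: ['triangle', 'so'] (min_width=11, slack=0)
Line 2: ['on', 'hard'] (min_width=7, slack=4)
Line 3: ['coffee'] (min_width=6, slack=5)
Line 4: ['island', 'word'] (min_width=11, slack=0)
Line 5: ['gentle', 'wolf'] (min_width=11, slack=0)
Line 6: ['sleepy'] (min_width=6, slack=5)
Line 7: ['network'] (min_width=7, slack=4)
Line 8: ['chemistry'] (min_width=9, slack=2)
Line 9: ['any'] (min_width=3, slack=8)
Line 10: ['standard'] (min_width=8, slack=3)
Line 11: ['golden'] (min_width=6, slack=5)
Line 12: ['system'] (min_width=6, slack=5)
Line 13: ['program'] (min_width=7, slack=4)
Line 14: ['brick'] (min_width=5, slack=6)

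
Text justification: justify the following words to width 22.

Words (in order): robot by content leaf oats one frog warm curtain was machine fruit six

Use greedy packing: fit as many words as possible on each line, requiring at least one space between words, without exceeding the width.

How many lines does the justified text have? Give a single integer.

Answer: 4

Derivation:
Line 1: ['robot', 'by', 'content', 'leaf'] (min_width=21, slack=1)
Line 2: ['oats', 'one', 'frog', 'warm'] (min_width=18, slack=4)
Line 3: ['curtain', 'was', 'machine'] (min_width=19, slack=3)
Line 4: ['fruit', 'six'] (min_width=9, slack=13)
Total lines: 4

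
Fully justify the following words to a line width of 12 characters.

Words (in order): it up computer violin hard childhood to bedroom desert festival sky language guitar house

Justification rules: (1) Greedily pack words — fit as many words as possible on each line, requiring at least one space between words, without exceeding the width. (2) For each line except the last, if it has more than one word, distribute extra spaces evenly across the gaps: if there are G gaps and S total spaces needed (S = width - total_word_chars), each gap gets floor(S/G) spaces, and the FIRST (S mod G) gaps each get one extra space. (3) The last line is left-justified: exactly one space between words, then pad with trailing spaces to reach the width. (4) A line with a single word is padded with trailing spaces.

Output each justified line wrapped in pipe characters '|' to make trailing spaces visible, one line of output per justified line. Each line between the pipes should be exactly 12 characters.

Answer: |it        up|
|computer    |
|violin  hard|
|childhood to|
|bedroom     |
|desert      |
|festival sky|
|language    |
|guitar house|

Derivation:
Line 1: ['it', 'up'] (min_width=5, slack=7)
Line 2: ['computer'] (min_width=8, slack=4)
Line 3: ['violin', 'hard'] (min_width=11, slack=1)
Line 4: ['childhood', 'to'] (min_width=12, slack=0)
Line 5: ['bedroom'] (min_width=7, slack=5)
Line 6: ['desert'] (min_width=6, slack=6)
Line 7: ['festival', 'sky'] (min_width=12, slack=0)
Line 8: ['language'] (min_width=8, slack=4)
Line 9: ['guitar', 'house'] (min_width=12, slack=0)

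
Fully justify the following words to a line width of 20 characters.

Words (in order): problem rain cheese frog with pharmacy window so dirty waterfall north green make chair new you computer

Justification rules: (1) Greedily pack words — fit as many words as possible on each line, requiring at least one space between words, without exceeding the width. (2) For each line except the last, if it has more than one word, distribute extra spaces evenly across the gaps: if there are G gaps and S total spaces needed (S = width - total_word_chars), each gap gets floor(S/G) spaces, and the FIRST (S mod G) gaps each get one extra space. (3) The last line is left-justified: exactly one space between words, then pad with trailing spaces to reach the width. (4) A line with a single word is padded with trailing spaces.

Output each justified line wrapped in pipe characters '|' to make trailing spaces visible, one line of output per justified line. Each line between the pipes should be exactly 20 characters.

Line 1: ['problem', 'rain', 'cheese'] (min_width=19, slack=1)
Line 2: ['frog', 'with', 'pharmacy'] (min_width=18, slack=2)
Line 3: ['window', 'so', 'dirty'] (min_width=15, slack=5)
Line 4: ['waterfall', 'north'] (min_width=15, slack=5)
Line 5: ['green', 'make', 'chair', 'new'] (min_width=20, slack=0)
Line 6: ['you', 'computer'] (min_width=12, slack=8)

Answer: |problem  rain cheese|
|frog  with  pharmacy|
|window    so   dirty|
|waterfall      north|
|green make chair new|
|you computer        |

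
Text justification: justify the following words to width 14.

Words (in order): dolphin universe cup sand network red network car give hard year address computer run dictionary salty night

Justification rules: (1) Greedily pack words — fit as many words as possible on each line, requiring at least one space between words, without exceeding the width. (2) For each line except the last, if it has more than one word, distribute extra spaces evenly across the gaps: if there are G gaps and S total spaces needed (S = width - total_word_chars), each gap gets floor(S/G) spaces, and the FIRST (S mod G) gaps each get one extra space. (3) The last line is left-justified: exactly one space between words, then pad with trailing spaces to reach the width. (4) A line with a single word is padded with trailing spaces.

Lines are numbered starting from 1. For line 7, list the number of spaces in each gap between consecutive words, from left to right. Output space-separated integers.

Line 1: ['dolphin'] (min_width=7, slack=7)
Line 2: ['universe', 'cup'] (min_width=12, slack=2)
Line 3: ['sand', 'network'] (min_width=12, slack=2)
Line 4: ['red', 'network'] (min_width=11, slack=3)
Line 5: ['car', 'give', 'hard'] (min_width=13, slack=1)
Line 6: ['year', 'address'] (min_width=12, slack=2)
Line 7: ['computer', 'run'] (min_width=12, slack=2)
Line 8: ['dictionary'] (min_width=10, slack=4)
Line 9: ['salty', 'night'] (min_width=11, slack=3)

Answer: 3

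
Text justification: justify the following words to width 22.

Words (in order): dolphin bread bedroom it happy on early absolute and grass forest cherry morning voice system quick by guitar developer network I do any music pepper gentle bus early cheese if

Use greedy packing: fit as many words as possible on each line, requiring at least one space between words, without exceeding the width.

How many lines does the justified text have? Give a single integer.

Line 1: ['dolphin', 'bread', 'bedroom'] (min_width=21, slack=1)
Line 2: ['it', 'happy', 'on', 'early'] (min_width=17, slack=5)
Line 3: ['absolute', 'and', 'grass'] (min_width=18, slack=4)
Line 4: ['forest', 'cherry', 'morning'] (min_width=21, slack=1)
Line 5: ['voice', 'system', 'quick', 'by'] (min_width=21, slack=1)
Line 6: ['guitar', 'developer'] (min_width=16, slack=6)
Line 7: ['network', 'I', 'do', 'any', 'music'] (min_width=22, slack=0)
Line 8: ['pepper', 'gentle', 'bus'] (min_width=17, slack=5)
Line 9: ['early', 'cheese', 'if'] (min_width=15, slack=7)
Total lines: 9

Answer: 9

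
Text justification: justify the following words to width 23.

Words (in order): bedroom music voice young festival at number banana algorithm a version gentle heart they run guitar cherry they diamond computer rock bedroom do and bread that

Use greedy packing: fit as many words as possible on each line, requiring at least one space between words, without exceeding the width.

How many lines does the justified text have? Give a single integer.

Answer: 8

Derivation:
Line 1: ['bedroom', 'music', 'voice'] (min_width=19, slack=4)
Line 2: ['young', 'festival', 'at'] (min_width=17, slack=6)
Line 3: ['number', 'banana', 'algorithm'] (min_width=23, slack=0)
Line 4: ['a', 'version', 'gentle', 'heart'] (min_width=22, slack=1)
Line 5: ['they', 'run', 'guitar', 'cherry'] (min_width=22, slack=1)
Line 6: ['they', 'diamond', 'computer'] (min_width=21, slack=2)
Line 7: ['rock', 'bedroom', 'do', 'and'] (min_width=19, slack=4)
Line 8: ['bread', 'that'] (min_width=10, slack=13)
Total lines: 8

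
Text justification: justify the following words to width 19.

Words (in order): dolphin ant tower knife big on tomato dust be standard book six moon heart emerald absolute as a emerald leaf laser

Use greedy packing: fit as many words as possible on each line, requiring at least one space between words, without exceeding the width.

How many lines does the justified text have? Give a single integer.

Answer: 7

Derivation:
Line 1: ['dolphin', 'ant', 'tower'] (min_width=17, slack=2)
Line 2: ['knife', 'big', 'on', 'tomato'] (min_width=19, slack=0)
Line 3: ['dust', 'be', 'standard'] (min_width=16, slack=3)
Line 4: ['book', 'six', 'moon', 'heart'] (min_width=19, slack=0)
Line 5: ['emerald', 'absolute', 'as'] (min_width=19, slack=0)
Line 6: ['a', 'emerald', 'leaf'] (min_width=14, slack=5)
Line 7: ['laser'] (min_width=5, slack=14)
Total lines: 7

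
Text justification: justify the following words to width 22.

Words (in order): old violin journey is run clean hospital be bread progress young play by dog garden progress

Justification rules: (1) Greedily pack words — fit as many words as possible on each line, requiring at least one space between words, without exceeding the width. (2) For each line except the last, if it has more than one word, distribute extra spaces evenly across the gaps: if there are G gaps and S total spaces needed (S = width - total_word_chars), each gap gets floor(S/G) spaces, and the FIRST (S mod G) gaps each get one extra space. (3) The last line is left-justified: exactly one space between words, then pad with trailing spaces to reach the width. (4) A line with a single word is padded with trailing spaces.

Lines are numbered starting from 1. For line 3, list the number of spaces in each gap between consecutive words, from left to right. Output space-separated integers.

Line 1: ['old', 'violin', 'journey', 'is'] (min_width=21, slack=1)
Line 2: ['run', 'clean', 'hospital', 'be'] (min_width=21, slack=1)
Line 3: ['bread', 'progress', 'young'] (min_width=20, slack=2)
Line 4: ['play', 'by', 'dog', 'garden'] (min_width=18, slack=4)
Line 5: ['progress'] (min_width=8, slack=14)

Answer: 2 2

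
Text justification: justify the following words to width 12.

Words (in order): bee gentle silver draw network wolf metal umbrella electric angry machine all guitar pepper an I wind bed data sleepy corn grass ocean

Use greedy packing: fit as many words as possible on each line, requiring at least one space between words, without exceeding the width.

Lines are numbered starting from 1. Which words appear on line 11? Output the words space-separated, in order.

Answer: wind bed

Derivation:
Line 1: ['bee', 'gentle'] (min_width=10, slack=2)
Line 2: ['silver', 'draw'] (min_width=11, slack=1)
Line 3: ['network', 'wolf'] (min_width=12, slack=0)
Line 4: ['metal'] (min_width=5, slack=7)
Line 5: ['umbrella'] (min_width=8, slack=4)
Line 6: ['electric'] (min_width=8, slack=4)
Line 7: ['angry'] (min_width=5, slack=7)
Line 8: ['machine', 'all'] (min_width=11, slack=1)
Line 9: ['guitar'] (min_width=6, slack=6)
Line 10: ['pepper', 'an', 'I'] (min_width=11, slack=1)
Line 11: ['wind', 'bed'] (min_width=8, slack=4)
Line 12: ['data', 'sleepy'] (min_width=11, slack=1)
Line 13: ['corn', 'grass'] (min_width=10, slack=2)
Line 14: ['ocean'] (min_width=5, slack=7)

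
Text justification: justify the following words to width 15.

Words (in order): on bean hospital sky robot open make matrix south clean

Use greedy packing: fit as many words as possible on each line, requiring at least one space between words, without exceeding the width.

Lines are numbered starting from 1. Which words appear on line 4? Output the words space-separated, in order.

Line 1: ['on', 'bean'] (min_width=7, slack=8)
Line 2: ['hospital', 'sky'] (min_width=12, slack=3)
Line 3: ['robot', 'open', 'make'] (min_width=15, slack=0)
Line 4: ['matrix', 'south'] (min_width=12, slack=3)
Line 5: ['clean'] (min_width=5, slack=10)

Answer: matrix south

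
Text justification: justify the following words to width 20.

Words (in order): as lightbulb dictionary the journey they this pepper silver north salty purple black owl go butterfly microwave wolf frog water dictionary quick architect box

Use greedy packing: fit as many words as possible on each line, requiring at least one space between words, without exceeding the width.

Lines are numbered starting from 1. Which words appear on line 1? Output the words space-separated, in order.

Line 1: ['as', 'lightbulb'] (min_width=12, slack=8)
Line 2: ['dictionary', 'the'] (min_width=14, slack=6)
Line 3: ['journey', 'they', 'this'] (min_width=17, slack=3)
Line 4: ['pepper', 'silver', 'north'] (min_width=19, slack=1)
Line 5: ['salty', 'purple', 'black'] (min_width=18, slack=2)
Line 6: ['owl', 'go', 'butterfly'] (min_width=16, slack=4)
Line 7: ['microwave', 'wolf', 'frog'] (min_width=19, slack=1)
Line 8: ['water', 'dictionary'] (min_width=16, slack=4)
Line 9: ['quick', 'architect', 'box'] (min_width=19, slack=1)

Answer: as lightbulb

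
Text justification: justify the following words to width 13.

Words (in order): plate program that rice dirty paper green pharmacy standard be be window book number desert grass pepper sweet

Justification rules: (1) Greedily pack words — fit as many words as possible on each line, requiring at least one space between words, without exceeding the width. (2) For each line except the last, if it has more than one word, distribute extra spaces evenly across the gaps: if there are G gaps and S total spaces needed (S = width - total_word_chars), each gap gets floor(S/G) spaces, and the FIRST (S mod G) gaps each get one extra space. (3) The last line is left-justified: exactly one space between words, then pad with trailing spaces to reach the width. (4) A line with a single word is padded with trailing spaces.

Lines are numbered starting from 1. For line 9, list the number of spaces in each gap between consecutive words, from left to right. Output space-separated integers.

Answer: 2

Derivation:
Line 1: ['plate', 'program'] (min_width=13, slack=0)
Line 2: ['that', 'rice'] (min_width=9, slack=4)
Line 3: ['dirty', 'paper'] (min_width=11, slack=2)
Line 4: ['green'] (min_width=5, slack=8)
Line 5: ['pharmacy'] (min_width=8, slack=5)
Line 6: ['standard', 'be'] (min_width=11, slack=2)
Line 7: ['be', 'window'] (min_width=9, slack=4)
Line 8: ['book', 'number'] (min_width=11, slack=2)
Line 9: ['desert', 'grass'] (min_width=12, slack=1)
Line 10: ['pepper', 'sweet'] (min_width=12, slack=1)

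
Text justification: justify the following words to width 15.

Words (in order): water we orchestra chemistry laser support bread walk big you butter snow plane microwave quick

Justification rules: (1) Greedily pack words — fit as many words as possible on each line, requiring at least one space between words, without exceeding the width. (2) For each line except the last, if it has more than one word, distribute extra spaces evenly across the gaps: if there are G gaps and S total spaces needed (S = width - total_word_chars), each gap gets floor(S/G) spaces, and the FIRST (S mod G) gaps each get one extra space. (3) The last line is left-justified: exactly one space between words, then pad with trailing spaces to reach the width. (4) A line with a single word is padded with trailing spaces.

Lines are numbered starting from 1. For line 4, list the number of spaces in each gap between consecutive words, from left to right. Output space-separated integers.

Answer: 3

Derivation:
Line 1: ['water', 'we'] (min_width=8, slack=7)
Line 2: ['orchestra'] (min_width=9, slack=6)
Line 3: ['chemistry', 'laser'] (min_width=15, slack=0)
Line 4: ['support', 'bread'] (min_width=13, slack=2)
Line 5: ['walk', 'big', 'you'] (min_width=12, slack=3)
Line 6: ['butter', 'snow'] (min_width=11, slack=4)
Line 7: ['plane', 'microwave'] (min_width=15, slack=0)
Line 8: ['quick'] (min_width=5, slack=10)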